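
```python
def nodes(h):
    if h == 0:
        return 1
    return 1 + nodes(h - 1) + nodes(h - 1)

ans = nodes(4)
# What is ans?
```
Call trace (a repeated sub-call is expanded the first time; later identical calls just restate its return value):
nodes(h=4)
  nodes(h=3)
    nodes(h=2)
      nodes(h=1)
        nodes(h=0)
        -> return 1
        nodes(h=0)
        -> return 1
      -> return 3
      nodes(h=1) -> return 3  (same call as traced above)
    -> return 7
    nodes(h=2) -> return 7  (same call as traced above)
  -> return 15
  nodes(h=3) -> return 15  (same call as traced above)
-> return 31

Final answer: 31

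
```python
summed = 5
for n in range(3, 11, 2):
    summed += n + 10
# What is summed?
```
Trace:
  summed=5
  summed=18, n=3
  summed=33, n=5
  summed=50, n=7
  summed=69, n=9

Final answer: 69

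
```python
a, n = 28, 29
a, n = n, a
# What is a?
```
Trace:
  a=28, n=29
  a=29, n=28

Final answer: 29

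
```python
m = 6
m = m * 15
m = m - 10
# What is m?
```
Trace:
  m=6
  m=90
  m=80

Final answer: 80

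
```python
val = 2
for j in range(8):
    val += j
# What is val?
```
Trace:
  val=2
  val=2, j=0
  val=3, j=1
  val=5, j=2
  val=8, j=3
  val=12, j=4
  val=17, j=5
  val=23, j=6
  val=30, j=7

Final answer: 30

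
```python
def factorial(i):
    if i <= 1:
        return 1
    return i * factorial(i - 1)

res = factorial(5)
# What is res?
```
Call trace:
factorial(i=5)
  factorial(i=4)
    factorial(i=3)
      factorial(i=2)
        factorial(i=1)
        -> return 1
      -> return 2
    -> return 6
  -> return 24
-> return 120

Final answer: 120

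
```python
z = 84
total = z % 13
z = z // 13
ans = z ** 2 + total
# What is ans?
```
Trace:
  z=84
  z=84, total=6
  z=6, total=6
  z=6, total=6, ans=42

Final answer: 42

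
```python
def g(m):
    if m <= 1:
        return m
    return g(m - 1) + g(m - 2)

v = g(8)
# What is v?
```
Call trace (a repeated sub-call is expanded the first time; later identical calls just restate its return value):
g(m=8)
  g(m=7)
    g(m=6)
      g(m=5)
        g(m=4)
          g(m=3)
            g(m=2)
              g(m=1)
              -> return 1
              g(m=0)
              -> return 0
            -> return 1
            g(m=1)
            -> return 1
          -> return 2
          g(m=2) -> return 1  (same call as traced above)
        -> return 3
        g(m=3) -> return 2  (same call as traced above)
      -> return 5
      g(m=4) -> return 3  (same call as traced above)
    -> return 8
    g(m=5) -> return 5  (same call as traced above)
  -> return 13
  g(m=6) -> return 8  (same call as traced above)
-> return 21

Final answer: 21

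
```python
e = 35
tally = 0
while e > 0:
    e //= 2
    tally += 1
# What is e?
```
Trace:
  e=35
  e=35, tally=0
  e=17, tally=1
  e=8, tally=2
  e=4, tally=3
  e=2, tally=4
  e=1, tally=5
  e=0, tally=6

Final answer: 0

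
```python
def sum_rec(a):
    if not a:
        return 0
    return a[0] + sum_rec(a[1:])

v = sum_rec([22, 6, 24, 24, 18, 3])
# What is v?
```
Call trace:
sum_rec(a=[22, 6, 24, 24, 18, 3])
  sum_rec(a=[6, 24, 24, 18, 3])
    sum_rec(a=[24, 24, 18, 3])
      sum_rec(a=[24, 18, 3])
        sum_rec(a=[18, 3])
          sum_rec(a=[3])
            sum_rec(a=[])
            -> return 0
          -> return 3
        -> return 21
      -> return 45
    -> return 69
  -> return 75
-> return 97

Final answer: 97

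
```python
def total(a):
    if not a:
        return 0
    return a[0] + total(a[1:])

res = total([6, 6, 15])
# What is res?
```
Call trace:
total(a=[6, 6, 15])
  total(a=[6, 15])
    total(a=[15])
      total(a=[])
      -> return 0
    -> return 15
  -> return 21
-> return 27

Final answer: 27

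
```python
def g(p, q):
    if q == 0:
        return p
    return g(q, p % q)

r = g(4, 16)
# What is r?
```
Call trace:
g(p=4, q=16)
  g(p=16, q=4)
    g(p=4, q=0)
    -> return 4
  -> return 4
-> return 4

Final answer: 4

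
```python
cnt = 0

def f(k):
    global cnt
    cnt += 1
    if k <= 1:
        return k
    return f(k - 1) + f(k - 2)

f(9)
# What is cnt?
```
Call trace (a repeated sub-call is expanded the first time; later identical calls just restate its return value):
f(k=9)
  f(k=8)
    f(k=7)
      f(k=6)
        f(k=5)
          f(k=4)
            f(k=3)
              f(k=2)
                f(k=1)
                -> return 1
                f(k=0)
                -> return 0
              -> return 1
              f(k=1)
              -> return 1
            -> return 2
            f(k=2) -> return 1  (same call as traced above)
          -> return 3
          f(k=3) -> return 2  (same call as traced above)
        -> return 5
        f(k=4) -> return 3  (same call as traced above)
      -> return 8
      f(k=5) -> return 5  (same call as traced above)
    -> return 13
    f(k=6) -> return 8  (same call as traced above)
  -> return 21
  f(k=7) -> return 13  (same call as traced above)
-> return 34

cnt is incremented once per call, so count the calls in each subtree. Let C(k) = number of calls made by f(k).
C(0) = C(1) = 1 (base case, no recursion); C(k) = 1 + C(k - 1) + C(k - 2) otherwise.
C(2) = 1 + C(1) + C(0) = 1 + 1 + 1 = 3
C(3) = 1 + C(2) + C(1) = 1 + 3 + 1 = 5
C(4) = 1 + C(3) + C(2) = 1 + 5 + 3 = 9
C(5) = 1 + C(4) + C(3) = 1 + 9 + 5 = 15
C(6) = 1 + C(5) + C(4) = 1 + 15 + 9 = 25
C(7) = 1 + C(6) + C(5) = 1 + 25 + 15 = 41
C(8) = 1 + C(7) + C(6) = 1 + 41 + 25 = 67
C(9) = 1 + C(8) + C(7) = 1 + 67 + 41 = 109
cnt = C(9) = 109

Final answer: 109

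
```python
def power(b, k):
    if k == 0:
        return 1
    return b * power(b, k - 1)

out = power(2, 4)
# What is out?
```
Call trace:
power(b=2, k=4)
  power(b=2, k=3)
    power(b=2, k=2)
      power(b=2, k=1)
        power(b=2, k=0)
        -> return 1
      -> return 2
    -> return 4
  -> return 8
-> return 16

Final answer: 16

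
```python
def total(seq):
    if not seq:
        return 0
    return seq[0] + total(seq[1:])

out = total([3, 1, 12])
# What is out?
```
Call trace:
total(seq=[3, 1, 12])
  total(seq=[1, 12])
    total(seq=[12])
      total(seq=[])
      -> return 0
    -> return 12
  -> return 13
-> return 16

Final answer: 16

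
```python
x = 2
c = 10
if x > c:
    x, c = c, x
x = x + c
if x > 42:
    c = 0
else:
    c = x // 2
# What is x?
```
Trace:
  x=2
  x=2, c=10
  x=2, c=10
  x=12, c=10
  x=12, c=6

Final answer: 12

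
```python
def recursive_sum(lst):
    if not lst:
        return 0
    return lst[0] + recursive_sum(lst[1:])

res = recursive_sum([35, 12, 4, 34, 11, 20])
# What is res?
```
Call trace:
recursive_sum(lst=[35, 12, 4, 34, 11, 20])
  recursive_sum(lst=[12, 4, 34, 11, 20])
    recursive_sum(lst=[4, 34, 11, 20])
      recursive_sum(lst=[34, 11, 20])
        recursive_sum(lst=[11, 20])
          recursive_sum(lst=[20])
            recursive_sum(lst=[])
            -> return 0
          -> return 20
        -> return 31
      -> return 65
    -> return 69
  -> return 81
-> return 116

Final answer: 116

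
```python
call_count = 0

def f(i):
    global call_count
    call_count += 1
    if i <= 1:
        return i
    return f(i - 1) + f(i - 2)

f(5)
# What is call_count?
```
Call trace (a repeated sub-call is expanded the first time; later identical calls just restate its return value):
f(i=5)
  f(i=4)
    f(i=3)
      f(i=2)
        f(i=1)
        -> return 1
        f(i=0)
        -> return 0
      -> return 1
      f(i=1)
      -> return 1
    -> return 2
    f(i=2) -> return 1  (same call as traced above)
  -> return 3
  f(i=3) -> return 2  (same call as traced above)
-> return 5

call_count is incremented once per call, so count the calls in each subtree. Let C(i) = number of calls made by f(i).
C(0) = C(1) = 1 (base case, no recursion); C(i) = 1 + C(i - 1) + C(i - 2) otherwise.
C(2) = 1 + C(1) + C(0) = 1 + 1 + 1 = 3
C(3) = 1 + C(2) + C(1) = 1 + 3 + 1 = 5
C(4) = 1 + C(3) + C(2) = 1 + 5 + 3 = 9
C(5) = 1 + C(4) + C(3) = 1 + 9 + 5 = 15
call_count = C(5) = 15

Final answer: 15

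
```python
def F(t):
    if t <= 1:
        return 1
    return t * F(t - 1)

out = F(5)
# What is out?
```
Call trace:
F(t=5)
  F(t=4)
    F(t=3)
      F(t=2)
        F(t=1)
        -> return 1
      -> return 2
    -> return 6
  -> return 24
-> return 120

Final answer: 120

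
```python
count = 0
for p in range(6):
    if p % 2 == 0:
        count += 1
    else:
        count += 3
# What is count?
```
Trace:
  count=0
  count=1, p=0
  count=4, p=1
  count=5, p=2
  count=8, p=3
  count=9, p=4
  count=12, p=5

Final answer: 12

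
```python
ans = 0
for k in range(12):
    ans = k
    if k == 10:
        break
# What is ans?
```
Trace:
  ans=0
  ans=0, k=0
  ans=1, k=1
  ans=2, k=2
  ans=3, k=3
  ans=4, k=4
  ans=5, k=5
  ans=6, k=6
  ans=7, k=7
  ans=8, k=8
  ans=9, k=9
  ans=10, k=10

Final answer: 10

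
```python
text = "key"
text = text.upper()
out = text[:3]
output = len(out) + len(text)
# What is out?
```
Trace:
  text='key'
  text='KEY'
  text='KEY', out='KEY'
  text='KEY', out='KEY', output=6

Final answer: 'KEY'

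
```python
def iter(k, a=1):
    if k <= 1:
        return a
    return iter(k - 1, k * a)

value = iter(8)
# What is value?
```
Call trace:
iter(k=8, a=1)
  iter(k=7, a=8)
    iter(k=6, a=56)
      iter(k=5, a=336)
        iter(k=4, a=1680)
          iter(k=3, a=6720)
            iter(k=2, a=20160)
              iter(k=1, a=40320)
              -> return 40320
            -> return 40320
          -> return 40320
        -> return 40320
      -> return 40320
    -> return 40320
  -> return 40320
-> return 40320

Final answer: 40320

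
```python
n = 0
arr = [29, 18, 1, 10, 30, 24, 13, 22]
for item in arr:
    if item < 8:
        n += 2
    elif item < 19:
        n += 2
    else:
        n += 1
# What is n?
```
Trace:
  n=0
  n=1, item=29
  n=3, item=18
  n=5, item=1
  n=7, item=10
  n=8, item=30
  n=9, item=24
  n=11, item=13
  n=12, item=22

Final answer: 12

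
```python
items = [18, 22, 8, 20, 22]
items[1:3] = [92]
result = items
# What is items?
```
Trace:
  items=[18, 22, 8, 20, 22]
  items=[18, 92, 20, 22]
  items=[18, 92, 20, 22], result=[18, 92, 20, 22]

Final answer: [18, 92, 20, 22]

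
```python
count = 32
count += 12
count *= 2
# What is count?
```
Trace:
  count=32
  count=44
  count=88

Final answer: 88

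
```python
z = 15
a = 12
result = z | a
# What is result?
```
Trace:
  z=15
  z=15, a=12
  z=15, a=12, result=15

Final answer: 15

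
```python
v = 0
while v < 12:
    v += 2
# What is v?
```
Trace:
  v=0
  v=2
  v=4
  v=6
  v=8
  v=10
  v=12

Final answer: 12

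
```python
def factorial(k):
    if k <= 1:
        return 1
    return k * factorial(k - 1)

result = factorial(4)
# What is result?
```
Call trace:
factorial(k=4)
  factorial(k=3)
    factorial(k=2)
      factorial(k=1)
      -> return 1
    -> return 2
  -> return 6
-> return 24

Final answer: 24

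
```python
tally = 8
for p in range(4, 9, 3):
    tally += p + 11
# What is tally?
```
Trace:
  tally=8
  tally=23, p=4
  tally=41, p=7

Final answer: 41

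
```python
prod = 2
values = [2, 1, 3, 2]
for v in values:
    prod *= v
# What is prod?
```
Trace:
  prod=2
  prod=4, v=2
  prod=4, v=1
  prod=12, v=3
  prod=24, v=2

Final answer: 24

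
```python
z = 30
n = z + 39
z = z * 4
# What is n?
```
Trace:
  z=30
  z=30, n=69
  z=120, n=69

Final answer: 69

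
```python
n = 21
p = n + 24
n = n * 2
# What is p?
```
Trace:
  n=21
  n=21, p=45
  n=42, p=45

Final answer: 45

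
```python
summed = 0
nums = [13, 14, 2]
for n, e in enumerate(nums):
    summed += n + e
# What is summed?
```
Trace:
  summed=0
  summed=13, n=0, e=13
  summed=28, n=1, e=14
  summed=32, n=2, e=2

Final answer: 32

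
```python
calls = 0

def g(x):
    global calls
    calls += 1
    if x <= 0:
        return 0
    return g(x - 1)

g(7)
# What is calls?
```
Call trace:
g(x=7)
  g(x=6)
    g(x=5)
      g(x=4)
        g(x=3)
          g(x=2)
            g(x=1)
              g(x=0)
              -> return 0
            -> return 0
          -> return 0
        -> return 0
      -> return 0
    -> return 0
  -> return 0
-> return 0

calls is incremented once per call. g is entered once for each x = 7, 6, 5, 4, 3, 2, 1, 0 (the x <= 0 call returns without recursing), i.e. 7 + 1 calls.
calls = 8

Final answer: 8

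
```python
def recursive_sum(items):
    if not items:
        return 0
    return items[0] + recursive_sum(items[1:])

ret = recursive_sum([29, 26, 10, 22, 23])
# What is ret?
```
Call trace:
recursive_sum(items=[29, 26, 10, 22, 23])
  recursive_sum(items=[26, 10, 22, 23])
    recursive_sum(items=[10, 22, 23])
      recursive_sum(items=[22, 23])
        recursive_sum(items=[23])
          recursive_sum(items=[])
          -> return 0
        -> return 23
      -> return 45
    -> return 55
  -> return 81
-> return 110

Final answer: 110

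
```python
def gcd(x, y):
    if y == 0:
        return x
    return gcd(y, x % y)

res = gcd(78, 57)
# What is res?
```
Call trace:
gcd(x=78, y=57)
  gcd(x=57, y=21)
    gcd(x=21, y=15)
      gcd(x=15, y=6)
        gcd(x=6, y=3)
          gcd(x=3, y=0)
          -> return 3
        -> return 3
      -> return 3
    -> return 3
  -> return 3
-> return 3

Final answer: 3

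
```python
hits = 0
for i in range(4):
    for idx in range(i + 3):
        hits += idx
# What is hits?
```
Trace:
  hits=0
  hits=0, i=0, idx=0
  hits=1, i=0, idx=1
  hits=3, i=0, idx=2
  hits=3, i=1, idx=0
  hits=4, i=1, idx=1
  hits=6, i=1, idx=2
  hits=9, i=1, idx=3
  hits=9, i=2, idx=0
  hits=10, i=2, idx=1
  hits=12, i=2, idx=2
  hits=15, i=2, idx=3
  hits=19, i=2, idx=4
  hits=19, i=3, idx=0
  hits=20, i=3, idx=1
  hits=22, i=3, idx=2
  hits=25, i=3, idx=3
  hits=29, i=3, idx=4
  hits=34, i=3, idx=5

Final answer: 34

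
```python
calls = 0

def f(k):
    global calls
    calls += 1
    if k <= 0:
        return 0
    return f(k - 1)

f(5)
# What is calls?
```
Call trace:
f(k=5)
  f(k=4)
    f(k=3)
      f(k=2)
        f(k=1)
          f(k=0)
          -> return 0
        -> return 0
      -> return 0
    -> return 0
  -> return 0
-> return 0

calls is incremented once per call. f is entered once for each k = 5, 4, 3, 2, 1, 0 (the k <= 0 call returns without recursing), i.e. 5 + 1 calls.
calls = 6

Final answer: 6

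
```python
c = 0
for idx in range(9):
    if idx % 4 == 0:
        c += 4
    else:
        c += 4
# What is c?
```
Trace:
  c=0
  c=4, idx=0
  c=8, idx=1
  c=12, idx=2
  c=16, idx=3
  c=20, idx=4
  c=24, idx=5
  c=28, idx=6
  c=32, idx=7
  c=36, idx=8

Final answer: 36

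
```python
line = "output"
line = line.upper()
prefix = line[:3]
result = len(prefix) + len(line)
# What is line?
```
Trace:
  line='output'
  line='OUTPUT'
  line='OUTPUT', prefix='OUT'
  line='OUTPUT', prefix='OUT', result=9

Final answer: 'OUTPUT'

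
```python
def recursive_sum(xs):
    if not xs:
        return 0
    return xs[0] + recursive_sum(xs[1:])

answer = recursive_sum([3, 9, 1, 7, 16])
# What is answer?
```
Call trace:
recursive_sum(xs=[3, 9, 1, 7, 16])
  recursive_sum(xs=[9, 1, 7, 16])
    recursive_sum(xs=[1, 7, 16])
      recursive_sum(xs=[7, 16])
        recursive_sum(xs=[16])
          recursive_sum(xs=[])
          -> return 0
        -> return 16
      -> return 23
    -> return 24
  -> return 33
-> return 36

Final answer: 36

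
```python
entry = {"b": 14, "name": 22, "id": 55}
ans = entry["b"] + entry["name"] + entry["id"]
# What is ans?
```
Trace:
  entry={'b': 14, 'name': 22, 'id': 55}
  entry={'b': 14, 'name': 22, 'id': 55}, ans=91

Final answer: 91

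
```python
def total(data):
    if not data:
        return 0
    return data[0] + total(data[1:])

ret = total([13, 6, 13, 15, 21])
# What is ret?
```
Call trace:
total(data=[13, 6, 13, 15, 21])
  total(data=[6, 13, 15, 21])
    total(data=[13, 15, 21])
      total(data=[15, 21])
        total(data=[21])
          total(data=[])
          -> return 0
        -> return 21
      -> return 36
    -> return 49
  -> return 55
-> return 68

Final answer: 68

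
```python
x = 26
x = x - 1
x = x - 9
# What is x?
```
Trace:
  x=26
  x=25
  x=16

Final answer: 16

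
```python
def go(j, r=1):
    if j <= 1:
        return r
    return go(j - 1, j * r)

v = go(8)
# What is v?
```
Call trace:
go(j=8, r=1)
  go(j=7, r=8)
    go(j=6, r=56)
      go(j=5, r=336)
        go(j=4, r=1680)
          go(j=3, r=6720)
            go(j=2, r=20160)
              go(j=1, r=40320)
              -> return 40320
            -> return 40320
          -> return 40320
        -> return 40320
      -> return 40320
    -> return 40320
  -> return 40320
-> return 40320

Final answer: 40320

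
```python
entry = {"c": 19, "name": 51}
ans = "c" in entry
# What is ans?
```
Trace:
  entry={'c': 19, 'name': 51}
  entry={'c': 19, 'name': 51}, ans=True

Final answer: True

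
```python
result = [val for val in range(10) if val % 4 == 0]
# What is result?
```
Trace:
  val=0
  val=1
  val=2
  val=3
  val=4
  val=5
  val=6
  val=7
  val=8
  val=9
  result=[0, 4, 8]

Final answer: [0, 4, 8]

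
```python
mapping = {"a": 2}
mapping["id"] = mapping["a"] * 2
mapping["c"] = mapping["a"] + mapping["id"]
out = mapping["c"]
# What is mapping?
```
Trace:
  mapping={'a': 2}
  mapping={'a': 2, 'id': 4}
  mapping={'a': 2, 'id': 4, 'c': 6}
  mapping={'a': 2, 'id': 4, 'c': 6}, out=6

Final answer: {'a': 2, 'id': 4, 'c': 6}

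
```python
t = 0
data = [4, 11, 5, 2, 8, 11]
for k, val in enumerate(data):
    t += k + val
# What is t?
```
Trace:
  t=0
  t=4, k=0, val=4
  t=16, k=1, val=11
  t=23, k=2, val=5
  t=28, k=3, val=2
  t=40, k=4, val=8
  t=56, k=5, val=11

Final answer: 56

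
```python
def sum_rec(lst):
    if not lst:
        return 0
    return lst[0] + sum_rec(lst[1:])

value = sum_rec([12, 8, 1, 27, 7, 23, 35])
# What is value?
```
Call trace:
sum_rec(lst=[12, 8, 1, 27, 7, 23, 35])
  sum_rec(lst=[8, 1, 27, 7, 23, 35])
    sum_rec(lst=[1, 27, 7, 23, 35])
      sum_rec(lst=[27, 7, 23, 35])
        sum_rec(lst=[7, 23, 35])
          sum_rec(lst=[23, 35])
            sum_rec(lst=[35])
              sum_rec(lst=[])
              -> return 0
            -> return 35
          -> return 58
        -> return 65
      -> return 92
    -> return 93
  -> return 101
-> return 113

Final answer: 113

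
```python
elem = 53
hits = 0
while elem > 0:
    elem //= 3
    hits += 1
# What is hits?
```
Trace:
  elem=53
  elem=53, hits=0
  elem=17, hits=1
  elem=5, hits=2
  elem=1, hits=3
  elem=0, hits=4

Final answer: 4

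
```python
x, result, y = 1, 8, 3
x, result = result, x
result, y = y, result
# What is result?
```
Trace:
  x=1, result=8, y=3
  x=8, result=1, y=3
  x=8, result=3, y=1

Final answer: 3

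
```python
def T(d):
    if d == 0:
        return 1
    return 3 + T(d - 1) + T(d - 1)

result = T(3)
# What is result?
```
Call trace (a repeated sub-call is expanded the first time; later identical calls just restate its return value):
T(d=3)
  T(d=2)
    T(d=1)
      T(d=0)
      -> return 1
      T(d=0)
      -> return 1
    -> return 5
    T(d=1) -> return 5  (same call as traced above)
  -> return 13
  T(d=2) -> return 13  (same call as traced above)
-> return 29

Final answer: 29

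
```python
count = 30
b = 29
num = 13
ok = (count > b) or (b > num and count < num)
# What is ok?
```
Trace:
  count=30
  count=30, b=29
  count=30, b=29, num=13
  count=30, b=29, num=13, ok=True

Final answer: True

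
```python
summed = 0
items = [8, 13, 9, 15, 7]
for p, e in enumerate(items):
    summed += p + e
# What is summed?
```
Trace:
  summed=0
  summed=8, p=0, e=8
  summed=22, p=1, e=13
  summed=33, p=2, e=9
  summed=51, p=3, e=15
  summed=62, p=4, e=7

Final answer: 62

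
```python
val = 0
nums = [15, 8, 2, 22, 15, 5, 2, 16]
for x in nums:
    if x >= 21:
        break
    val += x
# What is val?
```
Trace:
  val=0
  val=15, x=15
  val=23, x=8
  val=25, x=2
  val=25, x=22

Final answer: 25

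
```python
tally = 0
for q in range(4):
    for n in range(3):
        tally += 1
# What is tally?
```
Trace:
  tally=0
  tally=1, q=0, n=0
  tally=2, q=0, n=1
  tally=3, q=0, n=2
  tally=4, q=1, n=0
  tally=5, q=1, n=1
  tally=6, q=1, n=2
  tally=7, q=2, n=0
  tally=8, q=2, n=1
  tally=9, q=2, n=2
  tally=10, q=3, n=0
  tally=11, q=3, n=1
  tally=12, q=3, n=2

Final answer: 12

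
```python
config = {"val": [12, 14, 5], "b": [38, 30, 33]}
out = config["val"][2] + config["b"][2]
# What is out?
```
Trace:
  config={'val': [12, 14, 5], 'b': [38, 30, 33]}
  config={'val': [12, 14, 5], 'b': [38, 30, 33]}, out=38

Final answer: 38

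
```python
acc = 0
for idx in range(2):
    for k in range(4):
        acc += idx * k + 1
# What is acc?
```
Trace:
  acc=0
  acc=1, idx=0, k=0
  acc=2, idx=0, k=1
  acc=3, idx=0, k=2
  acc=4, idx=0, k=3
  acc=5, idx=1, k=0
  acc=7, idx=1, k=1
  acc=10, idx=1, k=2
  acc=14, idx=1, k=3

Final answer: 14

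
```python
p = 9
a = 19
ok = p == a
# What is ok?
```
Trace:
  p=9
  p=9, a=19
  p=9, a=19, ok=False

Final answer: False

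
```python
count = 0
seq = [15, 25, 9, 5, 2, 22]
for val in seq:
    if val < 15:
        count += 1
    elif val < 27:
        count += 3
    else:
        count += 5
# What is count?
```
Trace:
  count=0
  count=3, val=15
  count=6, val=25
  count=7, val=9
  count=8, val=5
  count=9, val=2
  count=12, val=22

Final answer: 12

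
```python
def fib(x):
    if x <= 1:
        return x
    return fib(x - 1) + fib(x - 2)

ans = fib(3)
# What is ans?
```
Call trace:
fib(x=3)
  fib(x=2)
    fib(x=1)
    -> return 1
    fib(x=0)
    -> return 0
  -> return 1
  fib(x=1)
  -> return 1
-> return 2

Final answer: 2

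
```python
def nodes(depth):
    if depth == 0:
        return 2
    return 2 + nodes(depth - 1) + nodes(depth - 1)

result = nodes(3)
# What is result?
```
Call trace (a repeated sub-call is expanded the first time; later identical calls just restate its return value):
nodes(depth=3)
  nodes(depth=2)
    nodes(depth=1)
      nodes(depth=0)
      -> return 2
      nodes(depth=0)
      -> return 2
    -> return 6
    nodes(depth=1) -> return 6  (same call as traced above)
  -> return 14
  nodes(depth=2) -> return 14  (same call as traced above)
-> return 30

Final answer: 30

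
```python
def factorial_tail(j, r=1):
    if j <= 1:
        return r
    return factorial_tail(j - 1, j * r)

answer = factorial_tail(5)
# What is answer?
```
Call trace:
factorial_tail(j=5, r=1)
  factorial_tail(j=4, r=5)
    factorial_tail(j=3, r=20)
      factorial_tail(j=2, r=60)
        factorial_tail(j=1, r=120)
        -> return 120
      -> return 120
    -> return 120
  -> return 120
-> return 120

Final answer: 120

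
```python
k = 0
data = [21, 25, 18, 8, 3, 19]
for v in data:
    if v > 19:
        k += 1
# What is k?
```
Trace:
  k=0
  k=1, v=21
  k=2, v=25
  k=2, v=18
  k=2, v=8
  k=2, v=3
  k=2, v=19

Final answer: 2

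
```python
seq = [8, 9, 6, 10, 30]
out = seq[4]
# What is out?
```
Trace:
  seq=[8, 9, 6, 10, 30]
  seq=[8, 9, 6, 10, 30], out=30

Final answer: 30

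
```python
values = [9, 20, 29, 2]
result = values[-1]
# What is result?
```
Trace:
  values=[9, 20, 29, 2]
  values=[9, 20, 29, 2], result=2

Final answer: 2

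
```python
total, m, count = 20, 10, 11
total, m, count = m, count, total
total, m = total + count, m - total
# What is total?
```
Trace:
  total=20, m=10, count=11
  total=10, m=11, count=20
  total=30, m=1, count=20

Final answer: 30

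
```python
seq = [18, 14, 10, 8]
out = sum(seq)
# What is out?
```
Trace:
  seq=[18, 14, 10, 8]
  seq=[18, 14, 10, 8], out=50

Final answer: 50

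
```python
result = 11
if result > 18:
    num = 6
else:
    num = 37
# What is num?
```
Trace:
  result=11
  result=11, num=37

Final answer: 37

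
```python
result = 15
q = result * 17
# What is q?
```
Trace:
  result=15
  result=15, q=255

Final answer: 255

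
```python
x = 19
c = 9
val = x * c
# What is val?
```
Trace:
  x=19
  x=19, c=9
  x=19, c=9, val=171

Final answer: 171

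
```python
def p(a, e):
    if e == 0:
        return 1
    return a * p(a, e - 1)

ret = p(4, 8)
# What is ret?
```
Call trace:
p(a=4, e=8)
  p(a=4, e=7)
    p(a=4, e=6)
      p(a=4, e=5)
        p(a=4, e=4)
          p(a=4, e=3)
            p(a=4, e=2)
              p(a=4, e=1)
                p(a=4, e=0)
                -> return 1
              -> return 4
            -> return 16
          -> return 64
        -> return 256
      -> return 1024
    -> return 4096
  -> return 16384
-> return 65536

Final answer: 65536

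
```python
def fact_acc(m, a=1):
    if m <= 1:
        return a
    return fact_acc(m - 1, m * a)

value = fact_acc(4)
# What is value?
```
Call trace:
fact_acc(m=4, a=1)
  fact_acc(m=3, a=4)
    fact_acc(m=2, a=12)
      fact_acc(m=1, a=24)
      -> return 24
    -> return 24
  -> return 24
-> return 24

Final answer: 24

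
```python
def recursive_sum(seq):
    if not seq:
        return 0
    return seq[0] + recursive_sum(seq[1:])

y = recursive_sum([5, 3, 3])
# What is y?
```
Call trace:
recursive_sum(seq=[5, 3, 3])
  recursive_sum(seq=[3, 3])
    recursive_sum(seq=[3])
      recursive_sum(seq=[])
      -> return 0
    -> return 3
  -> return 6
-> return 11

Final answer: 11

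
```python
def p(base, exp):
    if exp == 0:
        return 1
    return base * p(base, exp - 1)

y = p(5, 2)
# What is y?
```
Call trace:
p(base=5, exp=2)
  p(base=5, exp=1)
    p(base=5, exp=0)
    -> return 1
  -> return 5
-> return 25

Final answer: 25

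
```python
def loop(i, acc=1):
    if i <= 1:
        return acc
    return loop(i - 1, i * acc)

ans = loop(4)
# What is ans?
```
Call trace:
loop(i=4, acc=1)
  loop(i=3, acc=4)
    loop(i=2, acc=12)
      loop(i=1, acc=24)
      -> return 24
    -> return 24
  -> return 24
-> return 24

Final answer: 24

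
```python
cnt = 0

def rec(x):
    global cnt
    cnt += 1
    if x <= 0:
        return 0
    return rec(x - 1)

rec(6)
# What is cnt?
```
Call trace:
rec(x=6)
  rec(x=5)
    rec(x=4)
      rec(x=3)
        rec(x=2)
          rec(x=1)
            rec(x=0)
            -> return 0
          -> return 0
        -> return 0
      -> return 0
    -> return 0
  -> return 0
-> return 0

cnt is incremented once per call. rec is entered once for each x = 6, 5, 4, 3, 2, 1, 0 (the x <= 0 call returns without recursing), i.e. 6 + 1 calls.
cnt = 7

Final answer: 7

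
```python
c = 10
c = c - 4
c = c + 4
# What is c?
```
Trace:
  c=10
  c=6
  c=10

Final answer: 10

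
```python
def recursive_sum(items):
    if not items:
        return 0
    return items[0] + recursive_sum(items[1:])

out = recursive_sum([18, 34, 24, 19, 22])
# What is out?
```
Call trace:
recursive_sum(items=[18, 34, 24, 19, 22])
  recursive_sum(items=[34, 24, 19, 22])
    recursive_sum(items=[24, 19, 22])
      recursive_sum(items=[19, 22])
        recursive_sum(items=[22])
          recursive_sum(items=[])
          -> return 0
        -> return 22
      -> return 41
    -> return 65
  -> return 99
-> return 117

Final answer: 117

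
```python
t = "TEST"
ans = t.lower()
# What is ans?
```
Trace:
  t='TEST'
  t='TEST', ans='test'

Final answer: 'test'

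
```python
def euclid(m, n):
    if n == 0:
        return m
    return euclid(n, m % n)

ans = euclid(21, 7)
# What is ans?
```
Call trace:
euclid(m=21, n=7)
  euclid(m=7, n=0)
  -> return 7
-> return 7

Final answer: 7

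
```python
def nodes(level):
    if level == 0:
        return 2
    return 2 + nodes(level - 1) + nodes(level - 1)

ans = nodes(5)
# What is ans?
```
Call trace (a repeated sub-call is expanded the first time; later identical calls just restate its return value):
nodes(level=5)
  nodes(level=4)
    nodes(level=3)
      nodes(level=2)
        nodes(level=1)
          nodes(level=0)
          -> return 2
          nodes(level=0)
          -> return 2
        -> return 6
        nodes(level=1) -> return 6  (same call as traced above)
      -> return 14
      nodes(level=2) -> return 14  (same call as traced above)
    -> return 30
    nodes(level=3) -> return 30  (same call as traced above)
  -> return 62
  nodes(level=4) -> return 62  (same call as traced above)
-> return 126

Final answer: 126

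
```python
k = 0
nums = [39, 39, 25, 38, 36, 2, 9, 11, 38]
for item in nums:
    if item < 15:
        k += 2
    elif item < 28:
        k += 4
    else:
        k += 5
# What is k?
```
Trace:
  k=0
  k=5, item=39
  k=10, item=39
  k=14, item=25
  k=19, item=38
  k=24, item=36
  k=26, item=2
  k=28, item=9
  k=30, item=11
  k=35, item=38

Final answer: 35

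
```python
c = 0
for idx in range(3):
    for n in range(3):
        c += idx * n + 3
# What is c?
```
Trace:
  c=0
  c=3, idx=0, n=0
  c=6, idx=0, n=1
  c=9, idx=0, n=2
  c=12, idx=1, n=0
  c=16, idx=1, n=1
  c=21, idx=1, n=2
  c=24, idx=2, n=0
  c=29, idx=2, n=1
  c=36, idx=2, n=2

Final answer: 36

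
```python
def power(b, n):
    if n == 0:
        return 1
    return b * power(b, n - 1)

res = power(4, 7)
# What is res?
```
Call trace:
power(b=4, n=7)
  power(b=4, n=6)
    power(b=4, n=5)
      power(b=4, n=4)
        power(b=4, n=3)
          power(b=4, n=2)
            power(b=4, n=1)
              power(b=4, n=0)
              -> return 1
            -> return 4
          -> return 16
        -> return 64
      -> return 256
    -> return 1024
  -> return 4096
-> return 16384

Final answer: 16384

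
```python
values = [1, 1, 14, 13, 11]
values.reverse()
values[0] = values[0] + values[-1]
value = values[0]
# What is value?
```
Trace:
  values=[1, 1, 14, 13, 11]
  values=[11, 13, 14, 1, 1]
  values=[12, 13, 14, 1, 1]
  values=[12, 13, 14, 1, 1], value=12

Final answer: 12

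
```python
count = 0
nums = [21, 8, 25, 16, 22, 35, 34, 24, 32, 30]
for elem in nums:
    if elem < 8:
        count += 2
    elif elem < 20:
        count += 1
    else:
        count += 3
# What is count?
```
Trace:
  count=0
  count=3, elem=21
  count=4, elem=8
  count=7, elem=25
  count=8, elem=16
  count=11, elem=22
  count=14, elem=35
  count=17, elem=34
  count=20, elem=24
  count=23, elem=32
  count=26, elem=30

Final answer: 26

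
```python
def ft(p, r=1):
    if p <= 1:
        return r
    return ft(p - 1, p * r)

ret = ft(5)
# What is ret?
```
Call trace:
ft(p=5, r=1)
  ft(p=4, r=5)
    ft(p=3, r=20)
      ft(p=2, r=60)
        ft(p=1, r=120)
        -> return 120
      -> return 120
    -> return 120
  -> return 120
-> return 120

Final answer: 120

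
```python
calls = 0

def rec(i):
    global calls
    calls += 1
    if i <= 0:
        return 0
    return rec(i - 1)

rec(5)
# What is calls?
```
Call trace:
rec(i=5)
  rec(i=4)
    rec(i=3)
      rec(i=2)
        rec(i=1)
          rec(i=0)
          -> return 0
        -> return 0
      -> return 0
    -> return 0
  -> return 0
-> return 0

calls is incremented once per call. rec is entered once for each i = 5, 4, 3, 2, 1, 0 (the i <= 0 call returns without recursing), i.e. 5 + 1 calls.
calls = 6

Final answer: 6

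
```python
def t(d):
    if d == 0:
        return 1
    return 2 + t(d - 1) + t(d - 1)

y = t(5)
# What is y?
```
Call trace (a repeated sub-call is expanded the first time; later identical calls just restate its return value):
t(d=5)
  t(d=4)
    t(d=3)
      t(d=2)
        t(d=1)
          t(d=0)
          -> return 1
          t(d=0)
          -> return 1
        -> return 4
        t(d=1) -> return 4  (same call as traced above)
      -> return 10
      t(d=2) -> return 10  (same call as traced above)
    -> return 22
    t(d=3) -> return 22  (same call as traced above)
  -> return 46
  t(d=4) -> return 46  (same call as traced above)
-> return 94

Final answer: 94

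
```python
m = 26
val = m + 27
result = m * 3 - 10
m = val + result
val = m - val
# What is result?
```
Trace:
  m=26
  m=26, val=53
  m=26, val=53, result=68
  m=121, val=53, result=68
  m=121, val=68, result=68

Final answer: 68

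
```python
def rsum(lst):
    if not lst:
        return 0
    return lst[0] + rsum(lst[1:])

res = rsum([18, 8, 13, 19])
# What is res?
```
Call trace:
rsum(lst=[18, 8, 13, 19])
  rsum(lst=[8, 13, 19])
    rsum(lst=[13, 19])
      rsum(lst=[19])
        rsum(lst=[])
        -> return 0
      -> return 19
    -> return 32
  -> return 40
-> return 58

Final answer: 58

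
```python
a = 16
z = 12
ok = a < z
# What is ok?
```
Trace:
  a=16
  a=16, z=12
  a=16, z=12, ok=False

Final answer: False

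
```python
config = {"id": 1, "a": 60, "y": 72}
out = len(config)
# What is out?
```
Trace:
  config={'id': 1, 'a': 60, 'y': 72}
  config={'id': 1, 'a': 60, 'y': 72}, out=3

Final answer: 3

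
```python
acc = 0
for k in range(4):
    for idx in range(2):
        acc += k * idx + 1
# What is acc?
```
Trace:
  acc=0
  acc=1, k=0, idx=0
  acc=2, k=0, idx=1
  acc=3, k=1, idx=0
  acc=5, k=1, idx=1
  acc=6, k=2, idx=0
  acc=9, k=2, idx=1
  acc=10, k=3, idx=0
  acc=14, k=3, idx=1

Final answer: 14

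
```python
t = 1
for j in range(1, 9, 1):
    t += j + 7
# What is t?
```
Trace:
  t=1
  t=9, j=1
  t=18, j=2
  t=28, j=3
  t=39, j=4
  t=51, j=5
  t=64, j=6
  t=78, j=7
  t=93, j=8

Final answer: 93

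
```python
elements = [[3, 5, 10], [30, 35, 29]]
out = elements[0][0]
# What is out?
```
Trace:
  elements=[[3, 5, 10], [30, 35, 29]]
  elements=[[3, 5, 10], [30, 35, 29]], out=3

Final answer: 3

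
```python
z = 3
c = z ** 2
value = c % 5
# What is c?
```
Trace:
  z=3
  z=3, c=9
  z=3, c=9, value=4

Final answer: 9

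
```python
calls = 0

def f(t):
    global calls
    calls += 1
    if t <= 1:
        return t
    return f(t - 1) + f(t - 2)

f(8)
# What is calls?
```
Call trace (a repeated sub-call is expanded the first time; later identical calls just restate its return value):
f(t=8)
  f(t=7)
    f(t=6)
      f(t=5)
        f(t=4)
          f(t=3)
            f(t=2)
              f(t=1)
              -> return 1
              f(t=0)
              -> return 0
            -> return 1
            f(t=1)
            -> return 1
          -> return 2
          f(t=2) -> return 1  (same call as traced above)
        -> return 3
        f(t=3) -> return 2  (same call as traced above)
      -> return 5
      f(t=4) -> return 3  (same call as traced above)
    -> return 8
    f(t=5) -> return 5  (same call as traced above)
  -> return 13
  f(t=6) -> return 8  (same call as traced above)
-> return 21

calls is incremented once per call, so count the calls in each subtree. Let C(t) = number of calls made by f(t).
C(0) = C(1) = 1 (base case, no recursion); C(t) = 1 + C(t - 1) + C(t - 2) otherwise.
C(2) = 1 + C(1) + C(0) = 1 + 1 + 1 = 3
C(3) = 1 + C(2) + C(1) = 1 + 3 + 1 = 5
C(4) = 1 + C(3) + C(2) = 1 + 5 + 3 = 9
C(5) = 1 + C(4) + C(3) = 1 + 9 + 5 = 15
C(6) = 1 + C(5) + C(4) = 1 + 15 + 9 = 25
C(7) = 1 + C(6) + C(5) = 1 + 25 + 15 = 41
C(8) = 1 + C(7) + C(6) = 1 + 41 + 25 = 67
calls = C(8) = 67

Final answer: 67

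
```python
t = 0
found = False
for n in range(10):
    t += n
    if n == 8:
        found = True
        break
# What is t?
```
Trace:
  t=0
  t=0, found=False
  t=0, found=False, n=0
  t=1, found=False, n=1
  t=3, found=False, n=2
  t=6, found=False, n=3
  t=10, found=False, n=4
  t=15, found=False, n=5
  t=21, found=False, n=6
  t=28, found=False, n=7
  t=36, found=True, n=8

Final answer: 36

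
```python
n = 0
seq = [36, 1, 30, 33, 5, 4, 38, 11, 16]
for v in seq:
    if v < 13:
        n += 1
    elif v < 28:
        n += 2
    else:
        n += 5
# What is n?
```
Trace:
  n=0
  n=5, v=36
  n=6, v=1
  n=11, v=30
  n=16, v=33
  n=17, v=5
  n=18, v=4
  n=23, v=38
  n=24, v=11
  n=26, v=16

Final answer: 26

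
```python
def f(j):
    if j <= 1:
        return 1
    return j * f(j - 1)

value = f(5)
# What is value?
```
Call trace:
f(j=5)
  f(j=4)
    f(j=3)
      f(j=2)
        f(j=1)
        -> return 1
      -> return 2
    -> return 6
  -> return 24
-> return 120

Final answer: 120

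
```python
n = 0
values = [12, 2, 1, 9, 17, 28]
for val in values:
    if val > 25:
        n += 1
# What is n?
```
Trace:
  n=0
  n=0, val=12
  n=0, val=2
  n=0, val=1
  n=0, val=9
  n=0, val=17
  n=1, val=28

Final answer: 1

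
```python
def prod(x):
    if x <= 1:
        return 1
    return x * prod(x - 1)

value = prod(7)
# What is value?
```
Call trace:
prod(x=7)
  prod(x=6)
    prod(x=5)
      prod(x=4)
        prod(x=3)
          prod(x=2)
            prod(x=1)
            -> return 1
          -> return 2
        -> return 6
      -> return 24
    -> return 120
  -> return 720
-> return 5040

Final answer: 5040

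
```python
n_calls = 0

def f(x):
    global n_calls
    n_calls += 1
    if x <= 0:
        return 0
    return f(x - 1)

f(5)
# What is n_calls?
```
Call trace:
f(x=5)
  f(x=4)
    f(x=3)
      f(x=2)
        f(x=1)
          f(x=0)
          -> return 0
        -> return 0
      -> return 0
    -> return 0
  -> return 0
-> return 0

n_calls is incremented once per call. f is entered once for each x = 5, 4, 3, 2, 1, 0 (the x <= 0 call returns without recursing), i.e. 5 + 1 calls.
n_calls = 6

Final answer: 6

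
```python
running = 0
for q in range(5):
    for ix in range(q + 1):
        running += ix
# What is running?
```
Trace:
  running=0
  running=0, q=0, ix=0
  running=0, q=1, ix=0
  running=1, q=1, ix=1
  running=1, q=2, ix=0
  running=2, q=2, ix=1
  running=4, q=2, ix=2
  running=4, q=3, ix=0
  running=5, q=3, ix=1
  running=7, q=3, ix=2
  running=10, q=3, ix=3
  running=10, q=4, ix=0
  running=11, q=4, ix=1
  running=13, q=4, ix=2
  running=16, q=4, ix=3
  running=20, q=4, ix=4

Final answer: 20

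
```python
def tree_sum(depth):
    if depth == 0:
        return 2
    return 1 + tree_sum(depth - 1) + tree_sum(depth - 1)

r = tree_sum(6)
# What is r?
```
Call trace (a repeated sub-call is expanded the first time; later identical calls just restate its return value):
tree_sum(depth=6)
  tree_sum(depth=5)
    tree_sum(depth=4)
      tree_sum(depth=3)
        tree_sum(depth=2)
          tree_sum(depth=1)
            tree_sum(depth=0)
            -> return 2
            tree_sum(depth=0)
            -> return 2
          -> return 5
          tree_sum(depth=1) -> return 5  (same call as traced above)
        -> return 11
        tree_sum(depth=2) -> return 11  (same call as traced above)
      -> return 23
      tree_sum(depth=3) -> return 23  (same call as traced above)
    -> return 47
    tree_sum(depth=4) -> return 47  (same call as traced above)
  -> return 95
  tree_sum(depth=5) -> return 95  (same call as traced above)
-> return 191

Final answer: 191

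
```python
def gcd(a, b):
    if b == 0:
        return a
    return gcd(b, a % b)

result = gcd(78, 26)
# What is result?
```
Call trace:
gcd(a=78, b=26)
  gcd(a=26, b=0)
  -> return 26
-> return 26

Final answer: 26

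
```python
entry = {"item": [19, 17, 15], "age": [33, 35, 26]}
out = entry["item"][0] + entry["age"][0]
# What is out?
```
Trace:
  entry={'item': [19, 17, 15], 'age': [33, 35, 26]}
  entry={'item': [19, 17, 15], 'age': [33, 35, 26]}, out=52

Final answer: 52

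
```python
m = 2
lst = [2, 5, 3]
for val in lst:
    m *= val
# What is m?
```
Trace:
  m=2
  m=4, val=2
  m=20, val=5
  m=60, val=3

Final answer: 60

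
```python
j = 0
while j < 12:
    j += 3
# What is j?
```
Trace:
  j=0
  j=3
  j=6
  j=9
  j=12

Final answer: 12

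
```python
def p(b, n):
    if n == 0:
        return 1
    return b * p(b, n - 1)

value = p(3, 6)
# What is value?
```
Call trace:
p(b=3, n=6)
  p(b=3, n=5)
    p(b=3, n=4)
      p(b=3, n=3)
        p(b=3, n=2)
          p(b=3, n=1)
            p(b=3, n=0)
            -> return 1
          -> return 3
        -> return 9
      -> return 27
    -> return 81
  -> return 243
-> return 729

Final answer: 729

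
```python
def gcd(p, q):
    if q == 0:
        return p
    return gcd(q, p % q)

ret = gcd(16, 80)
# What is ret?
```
Call trace:
gcd(p=16, q=80)
  gcd(p=80, q=16)
    gcd(p=16, q=0)
    -> return 16
  -> return 16
-> return 16

Final answer: 16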